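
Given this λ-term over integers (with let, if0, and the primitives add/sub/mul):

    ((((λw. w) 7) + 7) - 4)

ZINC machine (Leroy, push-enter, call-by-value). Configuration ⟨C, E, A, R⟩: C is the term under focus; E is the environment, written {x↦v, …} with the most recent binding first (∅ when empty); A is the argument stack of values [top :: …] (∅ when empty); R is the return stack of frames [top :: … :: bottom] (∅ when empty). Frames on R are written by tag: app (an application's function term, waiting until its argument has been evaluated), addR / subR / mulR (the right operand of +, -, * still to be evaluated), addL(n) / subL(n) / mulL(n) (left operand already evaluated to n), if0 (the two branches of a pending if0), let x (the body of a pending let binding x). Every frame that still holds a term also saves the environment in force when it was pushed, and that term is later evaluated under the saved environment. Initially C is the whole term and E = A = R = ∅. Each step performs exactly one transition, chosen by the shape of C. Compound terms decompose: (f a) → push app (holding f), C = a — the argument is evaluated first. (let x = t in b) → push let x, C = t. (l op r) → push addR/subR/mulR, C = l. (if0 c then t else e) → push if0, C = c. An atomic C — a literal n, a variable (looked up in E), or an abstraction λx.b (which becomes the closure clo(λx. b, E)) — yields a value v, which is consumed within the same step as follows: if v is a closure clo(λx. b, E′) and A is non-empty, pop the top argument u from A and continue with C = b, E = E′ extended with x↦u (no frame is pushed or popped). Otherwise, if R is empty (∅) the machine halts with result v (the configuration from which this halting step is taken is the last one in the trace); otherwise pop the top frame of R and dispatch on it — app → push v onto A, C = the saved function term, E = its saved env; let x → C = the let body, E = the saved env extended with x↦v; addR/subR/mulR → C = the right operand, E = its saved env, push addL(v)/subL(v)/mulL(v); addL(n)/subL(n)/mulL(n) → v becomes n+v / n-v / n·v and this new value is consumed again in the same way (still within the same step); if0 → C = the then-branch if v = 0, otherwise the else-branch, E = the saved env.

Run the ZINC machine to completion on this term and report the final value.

Answer: 10

Machine steps:
t=0: ⟨C=((((λw. w) 7) + 7) - 4); E=∅; A=∅; R=∅⟩
t=1: ⟨C=(((λw. w) 7) + 7); E=∅; A=∅; R=[subR]⟩
t=2: ⟨C=((λw. w) 7); E=∅; A=∅; R=[addR :: subR]⟩
t=3: ⟨C=7; E=∅; A=∅; R=[app :: addR :: subR]⟩
t=4: ⟨C=(λw. w); E=∅; A=[7]; R=[addR :: subR]⟩
t=5: ⟨C=w; E={w↦7}; A=∅; R=[addR :: subR]⟩
t=6: ⟨C=7; E=∅; A=∅; R=[addL(7) :: subR]⟩
t=7: ⟨C=4; E=∅; A=∅; R=[subL(14)]⟩
→ final value 10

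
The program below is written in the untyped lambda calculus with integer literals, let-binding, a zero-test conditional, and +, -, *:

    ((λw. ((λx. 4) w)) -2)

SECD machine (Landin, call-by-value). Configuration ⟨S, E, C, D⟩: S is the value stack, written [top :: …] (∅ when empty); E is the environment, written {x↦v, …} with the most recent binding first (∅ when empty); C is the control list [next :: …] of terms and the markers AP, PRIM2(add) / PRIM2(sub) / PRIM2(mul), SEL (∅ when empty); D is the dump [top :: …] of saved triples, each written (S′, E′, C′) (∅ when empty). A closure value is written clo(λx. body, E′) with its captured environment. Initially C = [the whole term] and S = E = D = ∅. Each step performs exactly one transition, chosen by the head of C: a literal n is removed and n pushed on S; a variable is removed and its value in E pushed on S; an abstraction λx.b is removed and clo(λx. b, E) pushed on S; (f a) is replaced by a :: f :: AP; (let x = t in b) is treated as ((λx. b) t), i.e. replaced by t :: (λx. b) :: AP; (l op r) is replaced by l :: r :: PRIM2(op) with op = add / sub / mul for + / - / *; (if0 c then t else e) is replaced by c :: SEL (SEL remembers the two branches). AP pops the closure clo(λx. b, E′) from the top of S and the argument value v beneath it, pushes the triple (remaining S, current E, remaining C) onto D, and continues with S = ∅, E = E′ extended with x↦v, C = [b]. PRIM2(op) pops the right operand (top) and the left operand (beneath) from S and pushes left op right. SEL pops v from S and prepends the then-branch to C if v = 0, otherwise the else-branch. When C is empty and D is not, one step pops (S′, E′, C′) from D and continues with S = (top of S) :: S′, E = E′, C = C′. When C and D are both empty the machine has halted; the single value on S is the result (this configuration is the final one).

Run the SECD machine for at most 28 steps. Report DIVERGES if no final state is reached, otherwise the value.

Answer: 4

Execution trace:
step 0: ⟨S=∅; E=∅; C=[((λw. ((λx. 4) w)) -2)]; D=∅⟩
step 1: ⟨S=∅; E=∅; C=[-2 :: (λw. ((λx. 4) w)) :: AP]; D=∅⟩
step 2: ⟨S=[-2]; E=∅; C=[(λw. ((λx. 4) w)) :: AP]; D=∅⟩
step 3: ⟨S=[clo(λw. ((λx. 4) w), ∅) :: -2]; E=∅; C=[AP]; D=∅⟩
step 4: ⟨S=∅; E={w↦-2}; C=[((λx. 4) w)]; D=[(∅, ∅, ∅)]⟩
step 5: ⟨S=∅; E={w↦-2}; C=[w :: (λx. 4) :: AP]; D=[(∅, ∅, ∅)]⟩
step 6: ⟨S=[-2]; E={w↦-2}; C=[(λx. 4) :: AP]; D=[(∅, ∅, ∅)]⟩
step 7: ⟨S=[clo(λx. 4, {w↦-2}) :: -2]; E={w↦-2}; C=[AP]; D=[(∅, ∅, ∅)]⟩
step 8: ⟨S=∅; E={x↦-2, w↦-2}; C=[4]; D=[(∅, {w↦-2}, ∅) :: (∅, ∅, ∅)]⟩
step 9: ⟨S=[4]; E={x↦-2, w↦-2}; C=∅; D=[(∅, {w↦-2}, ∅) :: (∅, ∅, ∅)]⟩
step 10: ⟨S=[4]; E={w↦-2}; C=∅; D=[(∅, ∅, ∅)]⟩
step 11: ⟨S=[4]; E=∅; C=∅; D=∅⟩
→ final value 4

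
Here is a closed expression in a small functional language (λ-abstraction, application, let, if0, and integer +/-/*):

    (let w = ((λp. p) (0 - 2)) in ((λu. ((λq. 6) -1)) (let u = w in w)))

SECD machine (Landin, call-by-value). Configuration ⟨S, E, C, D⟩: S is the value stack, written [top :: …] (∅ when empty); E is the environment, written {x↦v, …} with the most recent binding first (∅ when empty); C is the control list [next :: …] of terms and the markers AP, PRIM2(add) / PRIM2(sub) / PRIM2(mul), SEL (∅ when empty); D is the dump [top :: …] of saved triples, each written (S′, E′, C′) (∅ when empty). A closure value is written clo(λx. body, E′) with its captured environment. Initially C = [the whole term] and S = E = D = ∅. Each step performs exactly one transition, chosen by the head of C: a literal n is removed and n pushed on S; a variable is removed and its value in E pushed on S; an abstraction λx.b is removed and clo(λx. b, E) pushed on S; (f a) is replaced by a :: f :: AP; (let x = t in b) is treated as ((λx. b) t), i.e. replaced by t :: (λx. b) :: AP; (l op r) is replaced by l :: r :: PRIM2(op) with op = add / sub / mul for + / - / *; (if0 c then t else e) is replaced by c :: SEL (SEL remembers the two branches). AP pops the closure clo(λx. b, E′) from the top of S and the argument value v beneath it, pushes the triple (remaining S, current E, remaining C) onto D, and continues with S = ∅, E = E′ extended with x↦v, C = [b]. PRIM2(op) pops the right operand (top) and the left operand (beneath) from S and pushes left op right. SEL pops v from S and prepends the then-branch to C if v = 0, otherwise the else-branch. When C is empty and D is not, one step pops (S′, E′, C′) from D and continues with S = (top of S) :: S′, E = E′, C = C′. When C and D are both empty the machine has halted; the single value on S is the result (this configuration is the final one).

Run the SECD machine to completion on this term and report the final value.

0. [S=∅ | E=∅ | C=[(let w = ((λp. p) (0 - 2)) in ((λu. ((λq. 6) -1)) (let u = w in w)))] | D=∅]
1. [S=∅ | E=∅ | C=[((λp. p) (0 - 2)) :: (λw. ((λu. ((λq. 6) -1)) (let u = w in w))) :: AP] | D=∅]
2. [S=∅ | E=∅ | C=[(0 - 2) :: (λp. p) :: AP :: (λw. ((λu. ((λq. 6) -1)) (let u = w in w))) :: AP] | D=∅]
3. [S=∅ | E=∅ | C=[0 :: 2 :: PRIM2(sub) :: (λp. p) :: AP :: (λw. ((λu. ((λq. 6) -1)) (let u = w in w))) :: AP] | D=∅]
4. [S=[0] | E=∅ | C=[2 :: PRIM2(sub) :: (λp. p) :: AP :: (λw. ((λu. ((λq. 6) -1)) (let u = w in w))) :: AP] | D=∅]
5. [S=[2 :: 0] | E=∅ | C=[PRIM2(sub) :: (λp. p) :: AP :: (λw. ((λu. ((λq. 6) -1)) (let u = w in w))) :: AP] | D=∅]
6. [S=[-2] | E=∅ | C=[(λp. p) :: AP :: (λw. ((λu. ((λq. 6) -1)) (let u = w in w))) :: AP] | D=∅]
7. [S=[clo(λp. p, ∅) :: -2] | E=∅ | C=[AP :: (λw. ((λu. ((λq. 6) -1)) (let u = w in w))) :: AP] | D=∅]
8. [S=∅ | E={p↦-2} | C=[p] | D=[(∅, ∅, [(λw. ((λu. ((λq. 6) -1)) (let u = w in w))) :: AP])]]
9. [S=[-2] | E={p↦-2} | C=∅ | D=[(∅, ∅, [(λw. ((λu. ((λq. 6) -1)) (let u = w in w))) :: AP])]]
10. [S=[-2] | E=∅ | C=[(λw. ((λu. ((λq. 6) -1)) (let u = w in w))) :: AP] | D=∅]
11. [S=[clo(λw. ((λu. ((λq. 6) -1)) (let u = w in w)), ∅) :: -2] | E=∅ | C=[AP] | D=∅]
12. [S=∅ | E={w↦-2} | C=[((λu. ((λq. 6) -1)) (let u = w in w))] | D=[(∅, ∅, ∅)]]
13. [S=∅ | E={w↦-2} | C=[(let u = w in w) :: (λu. ((λq. 6) -1)) :: AP] | D=[(∅, ∅, ∅)]]
14. [S=∅ | E={w↦-2} | C=[w :: (λu. w) :: AP :: (λu. ((λq. 6) -1)) :: AP] | D=[(∅, ∅, ∅)]]
15. [S=[-2] | E={w↦-2} | C=[(λu. w) :: AP :: (λu. ((λq. 6) -1)) :: AP] | D=[(∅, ∅, ∅)]]
16. [S=[clo(λu. w, {w↦-2}) :: -2] | E={w↦-2} | C=[AP :: (λu. ((λq. 6) -1)) :: AP] | D=[(∅, ∅, ∅)]]
17. [S=∅ | E={u↦-2, w↦-2} | C=[w] | D=[(∅, {w↦-2}, [(λu. ((λq. 6) -1)) :: AP]) :: (∅, ∅, ∅)]]
18. [S=[-2] | E={u↦-2, w↦-2} | C=∅ | D=[(∅, {w↦-2}, [(λu. ((λq. 6) -1)) :: AP]) :: (∅, ∅, ∅)]]
19. [S=[-2] | E={w↦-2} | C=[(λu. ((λq. 6) -1)) :: AP] | D=[(∅, ∅, ∅)]]
20. [S=[clo(λu. ((λq. 6) -1), {w↦-2}) :: -2] | E={w↦-2} | C=[AP] | D=[(∅, ∅, ∅)]]
21. [S=∅ | E={u↦-2, w↦-2} | C=[((λq. 6) -1)] | D=[(∅, {w↦-2}, ∅) :: (∅, ∅, ∅)]]
22. [S=∅ | E={u↦-2, w↦-2} | C=[-1 :: (λq. 6) :: AP] | D=[(∅, {w↦-2}, ∅) :: (∅, ∅, ∅)]]
23. [S=[-1] | E={u↦-2, w↦-2} | C=[(λq. 6) :: AP] | D=[(∅, {w↦-2}, ∅) :: (∅, ∅, ∅)]]
24. [S=[clo(λq. 6, {u↦-2, w↦-2}) :: -1] | E={u↦-2, w↦-2} | C=[AP] | D=[(∅, {w↦-2}, ∅) :: (∅, ∅, ∅)]]
25. [S=∅ | E={q↦-1, u↦-2, w↦-2} | C=[6] | D=[(∅, {u↦-2, w↦-2}, ∅) :: (∅, {w↦-2}, ∅) :: (∅, ∅, ∅)]]
26. [S=[6] | E={q↦-1, u↦-2, w↦-2} | C=∅ | D=[(∅, {u↦-2, w↦-2}, ∅) :: (∅, {w↦-2}, ∅) :: (∅, ∅, ∅)]]
27. [S=[6] | E={u↦-2, w↦-2} | C=∅ | D=[(∅, {w↦-2}, ∅) :: (∅, ∅, ∅)]]
28. [S=[6] | E={w↦-2} | C=∅ | D=[(∅, ∅, ∅)]]
29. [S=[6] | E=∅ | C=∅ | D=∅]
→ final value 6

Answer: 6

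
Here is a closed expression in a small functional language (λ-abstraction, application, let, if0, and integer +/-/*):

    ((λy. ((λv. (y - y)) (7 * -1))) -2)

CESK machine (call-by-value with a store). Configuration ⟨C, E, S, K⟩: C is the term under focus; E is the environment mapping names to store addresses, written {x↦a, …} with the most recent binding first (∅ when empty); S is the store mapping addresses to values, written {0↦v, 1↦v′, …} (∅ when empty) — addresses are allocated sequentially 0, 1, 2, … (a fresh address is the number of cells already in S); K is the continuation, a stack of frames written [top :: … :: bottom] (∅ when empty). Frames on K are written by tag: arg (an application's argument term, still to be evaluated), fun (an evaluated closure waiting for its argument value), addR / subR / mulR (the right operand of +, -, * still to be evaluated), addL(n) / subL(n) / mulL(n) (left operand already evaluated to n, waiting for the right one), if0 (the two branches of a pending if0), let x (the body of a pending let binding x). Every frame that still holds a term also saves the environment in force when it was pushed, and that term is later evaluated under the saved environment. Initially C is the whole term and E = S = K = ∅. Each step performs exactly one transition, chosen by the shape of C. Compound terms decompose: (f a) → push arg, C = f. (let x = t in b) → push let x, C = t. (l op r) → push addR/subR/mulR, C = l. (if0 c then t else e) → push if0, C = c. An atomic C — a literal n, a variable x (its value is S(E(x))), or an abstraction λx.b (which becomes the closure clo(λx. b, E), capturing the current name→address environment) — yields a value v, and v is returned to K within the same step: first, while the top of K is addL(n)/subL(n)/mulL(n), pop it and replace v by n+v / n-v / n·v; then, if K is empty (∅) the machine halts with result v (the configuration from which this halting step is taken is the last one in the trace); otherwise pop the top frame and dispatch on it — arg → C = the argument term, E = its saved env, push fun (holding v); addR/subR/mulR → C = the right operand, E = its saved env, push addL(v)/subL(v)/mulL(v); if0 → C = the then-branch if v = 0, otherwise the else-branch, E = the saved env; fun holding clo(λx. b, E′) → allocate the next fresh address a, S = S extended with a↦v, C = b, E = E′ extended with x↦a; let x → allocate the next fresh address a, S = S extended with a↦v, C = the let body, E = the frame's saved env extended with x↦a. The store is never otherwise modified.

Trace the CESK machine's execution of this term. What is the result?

Answer: 0

Execution trace:
[0] <C=((λy. ((λv. (y - y)) (7 * -1))) -2), E=∅, S=∅, K=∅>
[1] <C=(λy. ((λv. (y - y)) (7 * -1))), E=∅, S=∅, K=[arg]>
[2] <C=-2, E=∅, S=∅, K=[fun]>
[3] <C=((λv. (y - y)) (7 * -1)), E={y↦0}, S={0↦-2}, K=∅>
[4] <C=(λv. (y - y)), E={y↦0}, S={0↦-2}, K=[arg]>
[5] <C=(7 * -1), E={y↦0}, S={0↦-2}, K=[fun]>
[6] <C=7, E={y↦0}, S={0↦-2}, K=[mulR :: fun]>
[7] <C=-1, E={y↦0}, S={0↦-2}, K=[mulL(7) :: fun]>
[8] <C=(y - y), E={v↦1, y↦0}, S={0↦-2, 1↦-7}, K=∅>
[9] <C=y, E={v↦1, y↦0}, S={0↦-2, 1↦-7}, K=[subR]>
[10] <C=y, E={v↦1, y↦0}, S={0↦-2, 1↦-7}, K=[subL(-2)]>
→ final value 0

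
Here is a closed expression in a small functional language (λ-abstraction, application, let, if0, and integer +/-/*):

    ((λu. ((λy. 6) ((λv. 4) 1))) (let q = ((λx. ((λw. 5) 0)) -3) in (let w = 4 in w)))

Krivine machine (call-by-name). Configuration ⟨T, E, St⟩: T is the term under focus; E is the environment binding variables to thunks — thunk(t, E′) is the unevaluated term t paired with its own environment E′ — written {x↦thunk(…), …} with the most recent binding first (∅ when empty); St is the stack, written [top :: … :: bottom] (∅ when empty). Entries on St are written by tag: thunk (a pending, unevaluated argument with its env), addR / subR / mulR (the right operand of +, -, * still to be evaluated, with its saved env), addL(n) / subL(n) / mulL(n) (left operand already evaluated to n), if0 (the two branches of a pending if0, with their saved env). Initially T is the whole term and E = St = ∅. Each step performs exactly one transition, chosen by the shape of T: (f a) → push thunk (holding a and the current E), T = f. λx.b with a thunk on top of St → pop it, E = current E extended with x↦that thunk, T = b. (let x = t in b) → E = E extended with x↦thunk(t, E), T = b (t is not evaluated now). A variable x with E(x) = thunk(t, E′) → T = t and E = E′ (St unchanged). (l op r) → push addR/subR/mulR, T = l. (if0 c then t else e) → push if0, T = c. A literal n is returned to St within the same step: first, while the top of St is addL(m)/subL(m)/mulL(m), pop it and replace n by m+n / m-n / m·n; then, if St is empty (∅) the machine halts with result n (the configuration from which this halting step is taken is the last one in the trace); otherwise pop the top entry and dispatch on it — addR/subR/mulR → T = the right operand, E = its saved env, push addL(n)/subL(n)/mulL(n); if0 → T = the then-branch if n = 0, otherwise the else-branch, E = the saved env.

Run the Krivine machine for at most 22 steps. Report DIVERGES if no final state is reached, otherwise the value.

t=0: [T=((λu. ((λy. 6) ((λv. 4) 1))) (let q = ((λx. ((λw. 5) 0)) -3) in (let w = 4 in w))) | E=∅ | St=∅]
t=1: [T=(λu. ((λy. 6) ((λv. 4) 1))) | E=∅ | St=[thunk]]
t=2: [T=((λy. 6) ((λv. 4) 1)) | E={u↦thunk((let q = ((λx. ((λw. 5) 0)) -3) in (let w = 4 in w)), ∅)} | St=∅]
t=3: [T=(λy. 6) | E={u↦thunk((let q = ((λx. ((λw. 5) 0)) -3) in (let w = 4 in w)), ∅)} | St=[thunk]]
t=4: [T=6 | E={y↦thunk(((λv. 4) 1), {u↦thunk((let q = ((λx. ((λw. 5) 0)) -3) in (let w = 4 in w)), ∅)}), u↦thunk((let q = ((λx. ((λw. 5) 0)) -3) in (let w = 4 in w)), ∅)} | St=∅]
→ final value 6

Answer: 6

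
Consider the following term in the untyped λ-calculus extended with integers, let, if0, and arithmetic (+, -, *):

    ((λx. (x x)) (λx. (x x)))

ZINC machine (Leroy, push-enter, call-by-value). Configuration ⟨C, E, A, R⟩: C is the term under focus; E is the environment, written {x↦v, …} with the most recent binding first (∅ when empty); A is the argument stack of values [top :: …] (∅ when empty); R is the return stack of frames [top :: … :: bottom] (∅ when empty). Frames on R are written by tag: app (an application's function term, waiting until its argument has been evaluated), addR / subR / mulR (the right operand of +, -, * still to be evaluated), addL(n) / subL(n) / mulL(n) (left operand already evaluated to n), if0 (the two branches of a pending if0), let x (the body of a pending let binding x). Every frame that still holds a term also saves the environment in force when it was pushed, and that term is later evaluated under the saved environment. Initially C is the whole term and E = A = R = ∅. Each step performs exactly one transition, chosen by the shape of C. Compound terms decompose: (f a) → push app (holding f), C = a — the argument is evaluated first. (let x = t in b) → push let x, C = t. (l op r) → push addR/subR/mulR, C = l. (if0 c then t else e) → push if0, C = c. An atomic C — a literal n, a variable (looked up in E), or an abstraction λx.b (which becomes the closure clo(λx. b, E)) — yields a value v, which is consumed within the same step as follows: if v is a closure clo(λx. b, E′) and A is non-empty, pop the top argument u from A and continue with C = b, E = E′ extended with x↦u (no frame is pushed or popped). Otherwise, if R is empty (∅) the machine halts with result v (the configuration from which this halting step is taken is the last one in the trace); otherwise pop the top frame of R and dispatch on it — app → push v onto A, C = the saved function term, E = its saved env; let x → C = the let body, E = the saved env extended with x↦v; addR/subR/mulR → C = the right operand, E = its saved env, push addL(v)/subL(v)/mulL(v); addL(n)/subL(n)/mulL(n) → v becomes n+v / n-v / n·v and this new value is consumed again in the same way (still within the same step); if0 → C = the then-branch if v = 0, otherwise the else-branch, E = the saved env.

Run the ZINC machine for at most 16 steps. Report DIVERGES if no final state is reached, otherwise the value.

Answer: DIVERGES (no final state within 16 steps)

Derivation:
0. [C=((λx. (x x)) (λx. (x x))) | E=∅ | A=∅ | R=∅]
1. [C=(λx. (x x)) | E=∅ | A=∅ | R=[app]]
2. [C=(λx. (x x)) | E=∅ | A=[clo(λx. (x x), ∅)] | R=∅]
3. [C=(x x) | E={x↦clo(λx. (x x), ∅)} | A=∅ | R=∅]
4. [C=x | E={x↦clo(λx. (x x), ∅)} | A=∅ | R=[app]]
5. [C=x | E={x↦clo(λx. (x x), ∅)} | A=[clo(λx. (x x), ∅)] | R=∅]
… configuration repeats with period 3 (steps 3–5 recur indefinitely) …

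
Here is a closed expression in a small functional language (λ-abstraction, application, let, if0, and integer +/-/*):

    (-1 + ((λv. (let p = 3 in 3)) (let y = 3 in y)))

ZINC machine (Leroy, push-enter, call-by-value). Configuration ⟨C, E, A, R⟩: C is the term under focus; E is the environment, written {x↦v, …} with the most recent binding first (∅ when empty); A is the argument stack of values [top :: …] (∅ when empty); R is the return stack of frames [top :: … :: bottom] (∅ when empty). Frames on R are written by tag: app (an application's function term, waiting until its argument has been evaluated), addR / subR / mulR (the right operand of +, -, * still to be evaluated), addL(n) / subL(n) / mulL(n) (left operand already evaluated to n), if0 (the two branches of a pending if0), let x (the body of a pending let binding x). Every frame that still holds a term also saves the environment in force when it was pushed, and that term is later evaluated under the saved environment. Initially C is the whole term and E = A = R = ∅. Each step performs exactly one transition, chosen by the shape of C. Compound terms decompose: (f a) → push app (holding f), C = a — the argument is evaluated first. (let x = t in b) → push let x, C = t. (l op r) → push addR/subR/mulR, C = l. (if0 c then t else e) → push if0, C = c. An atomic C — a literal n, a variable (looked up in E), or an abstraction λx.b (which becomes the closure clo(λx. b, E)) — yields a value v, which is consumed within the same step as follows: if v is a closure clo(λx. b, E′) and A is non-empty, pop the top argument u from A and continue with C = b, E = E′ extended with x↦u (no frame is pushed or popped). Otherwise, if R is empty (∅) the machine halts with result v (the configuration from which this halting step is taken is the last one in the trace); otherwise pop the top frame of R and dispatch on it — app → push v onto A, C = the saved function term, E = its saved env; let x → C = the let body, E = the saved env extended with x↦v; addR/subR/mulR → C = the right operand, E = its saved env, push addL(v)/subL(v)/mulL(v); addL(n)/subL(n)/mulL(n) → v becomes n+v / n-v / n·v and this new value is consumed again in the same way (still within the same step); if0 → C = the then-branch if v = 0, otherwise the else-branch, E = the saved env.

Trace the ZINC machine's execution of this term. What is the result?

Answer: 2

Machine steps:
step 0: ⟨C=(-1 + ((λv. (let p = 3 in 3)) (let y = 3 in y))); E=∅; A=∅; R=∅⟩
step 1: ⟨C=-1; E=∅; A=∅; R=[addR]⟩
step 2: ⟨C=((λv. (let p = 3 in 3)) (let y = 3 in y)); E=∅; A=∅; R=[addL(-1)]⟩
step 3: ⟨C=(let y = 3 in y); E=∅; A=∅; R=[app :: addL(-1)]⟩
step 4: ⟨C=3; E=∅; A=∅; R=[let y :: app :: addL(-1)]⟩
step 5: ⟨C=y; E={y↦3}; A=∅; R=[app :: addL(-1)]⟩
step 6: ⟨C=(λv. (let p = 3 in 3)); E=∅; A=[3]; R=[addL(-1)]⟩
step 7: ⟨C=(let p = 3 in 3); E={v↦3}; A=∅; R=[addL(-1)]⟩
step 8: ⟨C=3; E={v↦3}; A=∅; R=[let p :: addL(-1)]⟩
step 9: ⟨C=3; E={p↦3, v↦3}; A=∅; R=[addL(-1)]⟩
→ final value 2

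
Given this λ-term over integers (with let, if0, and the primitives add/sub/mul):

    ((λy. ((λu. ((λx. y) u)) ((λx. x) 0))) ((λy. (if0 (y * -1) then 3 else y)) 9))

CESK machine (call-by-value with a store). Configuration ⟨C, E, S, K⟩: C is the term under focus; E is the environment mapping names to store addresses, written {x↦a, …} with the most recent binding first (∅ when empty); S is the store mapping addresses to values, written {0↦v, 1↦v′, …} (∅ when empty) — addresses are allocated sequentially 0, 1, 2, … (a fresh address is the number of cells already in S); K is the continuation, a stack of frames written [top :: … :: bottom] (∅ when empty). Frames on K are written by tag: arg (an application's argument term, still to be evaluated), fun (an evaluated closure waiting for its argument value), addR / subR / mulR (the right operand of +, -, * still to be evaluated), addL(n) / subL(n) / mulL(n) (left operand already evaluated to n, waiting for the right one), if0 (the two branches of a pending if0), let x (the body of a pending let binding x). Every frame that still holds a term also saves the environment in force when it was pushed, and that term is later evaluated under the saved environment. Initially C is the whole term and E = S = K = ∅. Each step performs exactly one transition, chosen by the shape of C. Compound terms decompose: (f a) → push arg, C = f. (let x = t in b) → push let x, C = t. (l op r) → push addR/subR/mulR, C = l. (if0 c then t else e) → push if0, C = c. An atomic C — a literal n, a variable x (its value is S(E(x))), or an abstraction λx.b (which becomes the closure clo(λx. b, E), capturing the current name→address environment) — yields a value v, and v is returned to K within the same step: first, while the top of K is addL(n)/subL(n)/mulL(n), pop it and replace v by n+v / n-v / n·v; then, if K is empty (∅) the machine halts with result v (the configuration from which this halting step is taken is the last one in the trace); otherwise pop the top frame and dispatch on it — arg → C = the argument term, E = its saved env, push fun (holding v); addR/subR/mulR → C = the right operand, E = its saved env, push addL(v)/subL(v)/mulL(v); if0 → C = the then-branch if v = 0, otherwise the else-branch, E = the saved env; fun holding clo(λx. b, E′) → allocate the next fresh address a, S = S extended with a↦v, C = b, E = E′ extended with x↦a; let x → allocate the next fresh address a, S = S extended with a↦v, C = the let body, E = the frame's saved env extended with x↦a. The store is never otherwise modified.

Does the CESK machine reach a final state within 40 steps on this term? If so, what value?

t=0: <C=((λy. ((λu. ((λx. y) u)) ((λx. x) 0))) ((λy. (if0 (y * -1) then 3 else y)) 9)), E=∅, S=∅, K=∅>
t=1: <C=(λy. ((λu. ((λx. y) u)) ((λx. x) 0))), E=∅, S=∅, K=[arg]>
t=2: <C=((λy. (if0 (y * -1) then 3 else y)) 9), E=∅, S=∅, K=[fun]>
t=3: <C=(λy. (if0 (y * -1) then 3 else y)), E=∅, S=∅, K=[arg :: fun]>
t=4: <C=9, E=∅, S=∅, K=[fun :: fun]>
t=5: <C=(if0 (y * -1) then 3 else y), E={y↦0}, S={0↦9}, K=[fun]>
t=6: <C=(y * -1), E={y↦0}, S={0↦9}, K=[if0 :: fun]>
t=7: <C=y, E={y↦0}, S={0↦9}, K=[mulR :: if0 :: fun]>
t=8: <C=-1, E={y↦0}, S={0↦9}, K=[mulL(9) :: if0 :: fun]>
t=9: <C=y, E={y↦0}, S={0↦9}, K=[fun]>
t=10: <C=((λu. ((λx. y) u)) ((λx. x) 0)), E={y↦1}, S={0↦9, 1↦9}, K=∅>
t=11: <C=(λu. ((λx. y) u)), E={y↦1}, S={0↦9, 1↦9}, K=[arg]>
t=12: <C=((λx. x) 0), E={y↦1}, S={0↦9, 1↦9}, K=[fun]>
t=13: <C=(λx. x), E={y↦1}, S={0↦9, 1↦9}, K=[arg :: fun]>
t=14: <C=0, E={y↦1}, S={0↦9, 1↦9}, K=[fun :: fun]>
t=15: <C=x, E={x↦2, y↦1}, S={0↦9, 1↦9, 2↦0}, K=[fun]>
t=16: <C=((λx. y) u), E={u↦3, y↦1}, S={0↦9, 1↦9, 2↦0, 3↦0}, K=∅>
t=17: <C=(λx. y), E={u↦3, y↦1}, S={0↦9, 1↦9, 2↦0, 3↦0}, K=[arg]>
t=18: <C=u, E={u↦3, y↦1}, S={0↦9, 1↦9, 2↦0, 3↦0}, K=[fun]>
t=19: <C=y, E={x↦4, u↦3, y↦1}, S={0↦9, 1↦9, 2↦0, 3↦0, 4↦0}, K=∅>
→ final value 9

Answer: 9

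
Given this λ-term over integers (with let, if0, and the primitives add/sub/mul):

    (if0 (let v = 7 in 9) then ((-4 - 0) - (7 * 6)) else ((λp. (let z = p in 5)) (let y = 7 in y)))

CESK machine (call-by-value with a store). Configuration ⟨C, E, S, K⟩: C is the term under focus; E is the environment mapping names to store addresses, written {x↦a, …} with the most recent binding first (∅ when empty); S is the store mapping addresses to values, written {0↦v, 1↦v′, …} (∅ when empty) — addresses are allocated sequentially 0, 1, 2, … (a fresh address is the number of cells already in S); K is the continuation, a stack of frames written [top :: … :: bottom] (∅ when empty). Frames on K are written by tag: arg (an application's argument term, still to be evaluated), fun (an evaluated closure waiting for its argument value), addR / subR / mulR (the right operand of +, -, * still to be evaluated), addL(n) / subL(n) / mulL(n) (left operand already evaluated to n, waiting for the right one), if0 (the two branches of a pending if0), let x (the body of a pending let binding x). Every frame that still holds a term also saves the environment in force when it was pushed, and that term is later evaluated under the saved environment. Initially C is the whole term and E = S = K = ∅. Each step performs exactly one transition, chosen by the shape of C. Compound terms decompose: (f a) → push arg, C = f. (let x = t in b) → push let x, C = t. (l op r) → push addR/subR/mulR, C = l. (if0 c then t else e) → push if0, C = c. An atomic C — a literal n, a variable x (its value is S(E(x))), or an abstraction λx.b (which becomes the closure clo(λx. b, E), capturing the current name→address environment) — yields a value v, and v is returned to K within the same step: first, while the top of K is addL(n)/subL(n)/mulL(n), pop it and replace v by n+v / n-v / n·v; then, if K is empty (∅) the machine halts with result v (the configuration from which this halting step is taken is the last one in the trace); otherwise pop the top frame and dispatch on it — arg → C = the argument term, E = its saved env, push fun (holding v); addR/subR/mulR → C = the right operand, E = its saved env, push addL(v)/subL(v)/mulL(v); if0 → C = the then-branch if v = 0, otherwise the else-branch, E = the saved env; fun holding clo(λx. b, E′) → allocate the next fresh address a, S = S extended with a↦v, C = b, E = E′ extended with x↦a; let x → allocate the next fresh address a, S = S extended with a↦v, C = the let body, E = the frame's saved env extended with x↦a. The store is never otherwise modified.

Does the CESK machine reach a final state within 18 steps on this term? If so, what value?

step 0: ⟨C=(if0 (let v = 7 in 9) then ((-4 - 0) - (7 * 6)) else ((λp. (let z = p in 5)) (let y = 7 in y))); E=∅; S=∅; K=∅⟩
step 1: ⟨C=(let v = 7 in 9); E=∅; S=∅; K=[if0]⟩
step 2: ⟨C=7; E=∅; S=∅; K=[let v :: if0]⟩
step 3: ⟨C=9; E={v↦0}; S={0↦7}; K=[if0]⟩
step 4: ⟨C=((λp. (let z = p in 5)) (let y = 7 in y)); E=∅; S={0↦7}; K=∅⟩
step 5: ⟨C=(λp. (let z = p in 5)); E=∅; S={0↦7}; K=[arg]⟩
step 6: ⟨C=(let y = 7 in y); E=∅; S={0↦7}; K=[fun]⟩
step 7: ⟨C=7; E=∅; S={0↦7}; K=[let y :: fun]⟩
step 8: ⟨C=y; E={y↦1}; S={0↦7, 1↦7}; K=[fun]⟩
step 9: ⟨C=(let z = p in 5); E={p↦2}; S={0↦7, 1↦7, 2↦7}; K=∅⟩
step 10: ⟨C=p; E={p↦2}; S={0↦7, 1↦7, 2↦7}; K=[let z]⟩
step 11: ⟨C=5; E={z↦3, p↦2}; S={0↦7, 1↦7, 2↦7, 3↦7}; K=∅⟩
→ final value 5

Answer: 5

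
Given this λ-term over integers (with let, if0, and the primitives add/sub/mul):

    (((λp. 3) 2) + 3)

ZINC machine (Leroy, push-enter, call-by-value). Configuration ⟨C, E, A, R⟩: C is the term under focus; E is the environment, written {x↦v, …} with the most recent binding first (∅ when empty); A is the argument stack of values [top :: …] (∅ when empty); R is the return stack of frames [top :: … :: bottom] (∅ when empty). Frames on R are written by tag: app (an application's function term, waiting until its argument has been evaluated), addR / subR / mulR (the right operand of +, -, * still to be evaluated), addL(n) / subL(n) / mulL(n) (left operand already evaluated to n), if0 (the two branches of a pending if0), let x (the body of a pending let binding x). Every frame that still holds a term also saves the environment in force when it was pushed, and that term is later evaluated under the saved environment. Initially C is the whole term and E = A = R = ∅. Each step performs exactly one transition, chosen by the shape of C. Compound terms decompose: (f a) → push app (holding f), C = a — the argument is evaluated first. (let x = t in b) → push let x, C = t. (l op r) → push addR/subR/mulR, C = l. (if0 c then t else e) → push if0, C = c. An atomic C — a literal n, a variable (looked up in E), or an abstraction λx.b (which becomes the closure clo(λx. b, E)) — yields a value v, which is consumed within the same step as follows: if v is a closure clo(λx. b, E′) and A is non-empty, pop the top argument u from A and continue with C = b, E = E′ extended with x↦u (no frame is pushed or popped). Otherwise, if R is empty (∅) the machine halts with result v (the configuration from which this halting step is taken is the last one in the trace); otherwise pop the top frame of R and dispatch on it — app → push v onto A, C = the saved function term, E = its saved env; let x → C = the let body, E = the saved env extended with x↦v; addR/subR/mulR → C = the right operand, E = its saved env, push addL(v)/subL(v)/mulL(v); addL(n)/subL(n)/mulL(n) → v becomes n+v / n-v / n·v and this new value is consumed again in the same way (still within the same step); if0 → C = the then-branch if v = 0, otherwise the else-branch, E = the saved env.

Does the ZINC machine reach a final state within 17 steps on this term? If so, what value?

Answer: 6

Derivation:
t=0: ⟨C=(((λp. 3) 2) + 3); E=∅; A=∅; R=∅⟩
t=1: ⟨C=((λp. 3) 2); E=∅; A=∅; R=[addR]⟩
t=2: ⟨C=2; E=∅; A=∅; R=[app :: addR]⟩
t=3: ⟨C=(λp. 3); E=∅; A=[2]; R=[addR]⟩
t=4: ⟨C=3; E={p↦2}; A=∅; R=[addR]⟩
t=5: ⟨C=3; E=∅; A=∅; R=[addL(3)]⟩
→ final value 6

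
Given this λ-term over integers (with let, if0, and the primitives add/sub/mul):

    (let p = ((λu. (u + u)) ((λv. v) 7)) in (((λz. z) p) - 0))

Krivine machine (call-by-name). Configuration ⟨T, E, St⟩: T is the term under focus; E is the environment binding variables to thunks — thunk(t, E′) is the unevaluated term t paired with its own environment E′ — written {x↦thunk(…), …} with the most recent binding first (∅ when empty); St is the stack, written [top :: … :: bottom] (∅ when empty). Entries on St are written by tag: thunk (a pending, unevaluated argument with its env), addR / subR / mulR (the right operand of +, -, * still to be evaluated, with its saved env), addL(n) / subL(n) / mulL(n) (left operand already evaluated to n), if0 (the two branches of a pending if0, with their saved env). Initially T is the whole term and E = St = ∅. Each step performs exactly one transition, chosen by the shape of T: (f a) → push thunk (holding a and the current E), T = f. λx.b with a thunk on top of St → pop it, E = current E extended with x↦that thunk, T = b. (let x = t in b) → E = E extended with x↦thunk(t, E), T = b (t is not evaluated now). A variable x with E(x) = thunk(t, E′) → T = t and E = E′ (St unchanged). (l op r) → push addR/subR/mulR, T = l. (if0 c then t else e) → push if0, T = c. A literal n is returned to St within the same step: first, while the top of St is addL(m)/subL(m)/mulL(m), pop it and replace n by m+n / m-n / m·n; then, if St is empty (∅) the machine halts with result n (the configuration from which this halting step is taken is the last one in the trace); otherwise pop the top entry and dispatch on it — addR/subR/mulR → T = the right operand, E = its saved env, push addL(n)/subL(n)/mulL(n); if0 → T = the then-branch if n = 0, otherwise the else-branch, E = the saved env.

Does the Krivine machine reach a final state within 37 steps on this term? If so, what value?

Answer: 14

Machine steps:
step 0: <T=(let p = ((λu. (u + u)) ((λv. v) 7)) in (((λz. z) p) - 0)), E=∅, St=∅>
step 1: <T=(((λz. z) p) - 0), E={p↦thunk(((λu. (u + u)) ((λv. v) 7)), ∅)}, St=∅>
step 2: <T=((λz. z) p), E={p↦thunk(((λu. (u + u)) ((λv. v) 7)), ∅)}, St=[subR]>
step 3: <T=(λz. z), E={p↦thunk(((λu. (u + u)) ((λv. v) 7)), ∅)}, St=[thunk :: subR]>
step 4: <T=z, E={z↦thunk(p, {p↦thunk(((λu. (u + u)) ((λv. v) 7)), ∅)}), p↦thunk(((λu. (u + u)) ((λv. v) 7)), ∅)}, St=[subR]>
step 5: <T=p, E={p↦thunk(((λu. (u + u)) ((λv. v) 7)), ∅)}, St=[subR]>
step 6: <T=((λu. (u + u)) ((λv. v) 7)), E=∅, St=[subR]>
step 7: <T=(λu. (u + u)), E=∅, St=[thunk :: subR]>
step 8: <T=(u + u), E={u↦thunk(((λv. v) 7), ∅)}, St=[subR]>
step 9: <T=u, E={u↦thunk(((λv. v) 7), ∅)}, St=[addR :: subR]>
step 10: <T=((λv. v) 7), E=∅, St=[addR :: subR]>
step 11: <T=(λv. v), E=∅, St=[thunk :: addR :: subR]>
step 12: <T=v, E={v↦thunk(7, ∅)}, St=[addR :: subR]>
step 13: <T=7, E=∅, St=[addR :: subR]>
step 14: <T=u, E={u↦thunk(((λv. v) 7), ∅)}, St=[addL(7) :: subR]>
step 15: <T=((λv. v) 7), E=∅, St=[addL(7) :: subR]>
step 16: <T=(λv. v), E=∅, St=[thunk :: addL(7) :: subR]>
step 17: <T=v, E={v↦thunk(7, ∅)}, St=[addL(7) :: subR]>
step 18: <T=7, E=∅, St=[addL(7) :: subR]>
step 19: <T=0, E={p↦thunk(((λu. (u + u)) ((λv. v) 7)), ∅)}, St=[subL(14)]>
→ final value 14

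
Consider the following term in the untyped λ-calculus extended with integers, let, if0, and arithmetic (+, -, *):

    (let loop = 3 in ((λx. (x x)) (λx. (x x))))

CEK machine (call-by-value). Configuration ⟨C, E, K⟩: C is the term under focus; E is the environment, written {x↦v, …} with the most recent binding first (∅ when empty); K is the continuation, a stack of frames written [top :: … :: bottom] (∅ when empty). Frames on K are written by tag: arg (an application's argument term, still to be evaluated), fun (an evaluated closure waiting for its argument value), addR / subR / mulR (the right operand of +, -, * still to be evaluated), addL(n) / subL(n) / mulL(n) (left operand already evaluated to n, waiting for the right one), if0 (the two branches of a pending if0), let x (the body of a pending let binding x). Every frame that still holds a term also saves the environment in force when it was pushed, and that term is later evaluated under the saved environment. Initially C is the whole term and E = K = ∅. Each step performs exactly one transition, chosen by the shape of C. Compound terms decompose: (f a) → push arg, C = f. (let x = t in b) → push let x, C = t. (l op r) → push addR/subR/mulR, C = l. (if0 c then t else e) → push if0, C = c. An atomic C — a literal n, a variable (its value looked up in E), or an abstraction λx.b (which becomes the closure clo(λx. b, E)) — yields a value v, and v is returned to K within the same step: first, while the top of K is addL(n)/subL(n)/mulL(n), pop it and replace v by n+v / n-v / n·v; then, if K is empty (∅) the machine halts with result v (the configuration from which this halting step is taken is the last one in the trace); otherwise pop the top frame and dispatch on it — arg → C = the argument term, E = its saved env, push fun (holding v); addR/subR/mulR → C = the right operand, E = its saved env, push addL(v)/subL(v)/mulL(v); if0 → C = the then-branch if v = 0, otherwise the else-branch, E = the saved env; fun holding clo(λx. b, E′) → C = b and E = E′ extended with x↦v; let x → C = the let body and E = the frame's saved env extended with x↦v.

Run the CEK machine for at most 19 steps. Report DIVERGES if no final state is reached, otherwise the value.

step 0: ⟨C=(let loop = 3 in ((λx. (x x)) (λx. (x x)))); E=∅; K=∅⟩
step 1: ⟨C=3; E=∅; K=[let loop]⟩
step 2: ⟨C=((λx. (x x)) (λx. (x x))); E={loop↦3}; K=∅⟩
step 3: ⟨C=(λx. (x x)); E={loop↦3}; K=[arg]⟩
step 4: ⟨C=(λx. (x x)); E={loop↦3}; K=[fun]⟩
step 5: ⟨C=(x x); E={x↦clo(λx. (x x), {loop↦3}), loop↦3}; K=∅⟩
step 6: ⟨C=x; E={x↦clo(λx. (x x), {loop↦3}), loop↦3}; K=[arg]⟩
step 7: ⟨C=x; E={x↦clo(λx. (x x), {loop↦3}), loop↦3}; K=[fun]⟩
… configuration repeats with period 3 (steps 5–7 recur indefinitely) …

Answer: DIVERGES (no final state within 19 steps)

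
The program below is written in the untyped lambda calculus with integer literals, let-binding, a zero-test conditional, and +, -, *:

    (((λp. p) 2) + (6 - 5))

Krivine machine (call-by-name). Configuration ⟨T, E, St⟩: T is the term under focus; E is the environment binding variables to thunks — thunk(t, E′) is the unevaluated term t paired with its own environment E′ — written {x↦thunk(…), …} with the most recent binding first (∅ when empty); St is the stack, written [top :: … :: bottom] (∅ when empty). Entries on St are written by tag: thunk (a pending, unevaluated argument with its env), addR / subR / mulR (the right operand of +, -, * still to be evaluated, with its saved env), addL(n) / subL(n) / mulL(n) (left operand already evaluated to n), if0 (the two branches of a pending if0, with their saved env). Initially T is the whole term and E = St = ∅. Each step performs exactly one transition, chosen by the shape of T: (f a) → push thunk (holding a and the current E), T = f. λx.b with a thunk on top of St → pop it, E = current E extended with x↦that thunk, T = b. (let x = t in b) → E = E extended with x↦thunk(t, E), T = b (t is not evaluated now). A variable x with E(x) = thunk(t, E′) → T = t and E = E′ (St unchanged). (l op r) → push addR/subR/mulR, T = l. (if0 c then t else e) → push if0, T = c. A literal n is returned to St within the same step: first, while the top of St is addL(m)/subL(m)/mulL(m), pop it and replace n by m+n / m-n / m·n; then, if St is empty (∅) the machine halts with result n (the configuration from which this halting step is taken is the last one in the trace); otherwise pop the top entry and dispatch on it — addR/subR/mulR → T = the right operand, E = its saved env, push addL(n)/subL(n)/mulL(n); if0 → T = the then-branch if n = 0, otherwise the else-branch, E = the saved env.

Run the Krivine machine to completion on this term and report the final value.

Answer: 3

Execution trace:
[0] <T=(((λp. p) 2) + (6 - 5)), E=∅, St=∅>
[1] <T=((λp. p) 2), E=∅, St=[addR]>
[2] <T=(λp. p), E=∅, St=[thunk :: addR]>
[3] <T=p, E={p↦thunk(2, ∅)}, St=[addR]>
[4] <T=2, E=∅, St=[addR]>
[5] <T=(6 - 5), E=∅, St=[addL(2)]>
[6] <T=6, E=∅, St=[subR :: addL(2)]>
[7] <T=5, E=∅, St=[subL(6) :: addL(2)]>
→ final value 3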